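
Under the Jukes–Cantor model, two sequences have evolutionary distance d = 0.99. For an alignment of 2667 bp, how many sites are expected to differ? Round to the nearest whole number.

1466

Invert JC69: p = (3/4)(1 − e^(−4d/3)) = 0.75 × (1 − e^(-1.32)) = 0.75 × (1 − 0.267135) = 0.549649.
Expected differing sites = pL ≈ 0.549649 × 2667 = 1465.913883 ≈ 1466.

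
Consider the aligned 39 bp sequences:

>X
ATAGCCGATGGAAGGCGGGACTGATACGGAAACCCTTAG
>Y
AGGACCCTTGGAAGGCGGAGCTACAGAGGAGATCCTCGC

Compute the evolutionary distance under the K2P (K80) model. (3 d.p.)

Of 39 sites, 10 differences are transitions and 7 are transversions, so P = 10/39 ≈ 0.25641 and Q = 7/39 ≈ 0.179487.
Under the Kimura two-parameter model, d = −½ ln(1 − 2P − Q) − ¼ ln(1 − 2Q).
1 − 2P − Q = 0.307693, giving −½ ln(0.307693) = 0.589326.
1 − 2Q = 0.641026, giving −¼ ln(0.641026) = 0.111171.
d = 0.589326 + 0.111171 = 0.700497.

0.700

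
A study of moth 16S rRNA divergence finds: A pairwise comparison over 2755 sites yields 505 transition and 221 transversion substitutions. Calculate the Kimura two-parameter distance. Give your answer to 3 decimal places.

0.340

P = 505/2755 ≈ 0.183303 and Q = 221/2755 ≈ 0.080218.
Under the Kimura two-parameter model, d = −½ ln(1 − 2P − Q) − ¼ ln(1 − 2Q).
1 − 2P − Q = 0.553176, giving −½ ln(0.553176) = 0.296040.
1 − 2Q = 0.839564, giving −¼ ln(0.839564) = 0.043718.
d = 0.296040 + 0.043718 = 0.339758.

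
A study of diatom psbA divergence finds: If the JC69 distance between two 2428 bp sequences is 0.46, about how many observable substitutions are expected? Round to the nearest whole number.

835

Invert JC69: p = (3/4)(1 − e^(−4d/3)) = 0.75 × (1 − e^(-0.613333)) = 0.75 × (1 − 0.541543) = 0.343843.
Expected differing sites = pL ≈ 0.343843 × 2428 = 834.850804 ≈ 835.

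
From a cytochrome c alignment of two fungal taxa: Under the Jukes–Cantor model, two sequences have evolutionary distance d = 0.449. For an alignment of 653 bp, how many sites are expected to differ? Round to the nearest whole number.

Invert JC69: p = (3/4)(1 − e^(−4d/3)) = 0.75 × (1 − e^(-0.598667)) = 0.75 × (1 − 0.549544) = 0.337842.
Expected differing sites = pL ≈ 0.337842 × 653 = 220.610826 ≈ 221.

221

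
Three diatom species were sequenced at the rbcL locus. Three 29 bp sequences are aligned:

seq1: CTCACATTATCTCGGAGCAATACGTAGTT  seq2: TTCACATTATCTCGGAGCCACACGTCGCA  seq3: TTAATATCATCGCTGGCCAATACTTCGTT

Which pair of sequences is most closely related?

seq1 and seq2

seq1–seq2: 6/29 differ, p = 0.207, d = 0.242.
seq1–seq3: 10/29 differ, p = 0.345, d = 0.462.
seq2–seq3: 12/29 differ, p = 0.414, d = 0.602.
The smallest distance is between seq1 and seq2.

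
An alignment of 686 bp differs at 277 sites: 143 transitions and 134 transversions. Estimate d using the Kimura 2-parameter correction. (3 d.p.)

0.598

P = 143/686 ≈ 0.208455 and Q = 134/686 ≈ 0.195335.
Under the Kimura two-parameter model, d = −½ ln(1 − 2P − Q) − ¼ ln(1 − 2Q).
1 − 2P − Q = 0.387755, giving −½ ln(0.387755) = 0.473691.
1 − 2Q = 0.60933, giving −¼ ln(0.60933) = 0.123849.
d = 0.473691 + 0.123849 = 0.597540.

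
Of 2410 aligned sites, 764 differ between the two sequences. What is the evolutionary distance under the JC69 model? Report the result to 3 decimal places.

p = 764/2410 ≈ 0.317012.
d = −(3/4) ln(1 − 4p/3) = −0.75 ln(1 − 0.422683) = −0.75 ln(0.577317)
  = −0.75 × (-0.549364) = 0.412023 substitutions/site.

0.412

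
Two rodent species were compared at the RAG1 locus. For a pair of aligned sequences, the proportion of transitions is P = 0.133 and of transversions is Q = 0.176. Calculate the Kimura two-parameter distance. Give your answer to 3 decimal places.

0.400

Under the Kimura two-parameter model, d = −½ ln(1 − 2P − Q) − ¼ ln(1 − 2Q).
1 − 2P − Q = 0.558, giving −½ ln(0.558) = 0.291698.
1 − 2Q = 0.648, giving −¼ ln(0.648) = 0.108466.
d = 0.291698 + 0.108466 = 0.400164.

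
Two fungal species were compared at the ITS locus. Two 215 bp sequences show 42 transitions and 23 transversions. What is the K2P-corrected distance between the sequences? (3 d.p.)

0.404

P = 42/215 ≈ 0.195349 and Q = 23/215 ≈ 0.106977.
Under the Kimura two-parameter model, d = −½ ln(1 − 2P − Q) − ¼ ln(1 − 2Q).
1 − 2P − Q = 0.502325, giving −½ ln(0.502325) = 0.344254.
1 − 2Q = 0.786046, giving −¼ ln(0.786046) = 0.060185.
d = 0.344254 + 0.060185 = 0.404439.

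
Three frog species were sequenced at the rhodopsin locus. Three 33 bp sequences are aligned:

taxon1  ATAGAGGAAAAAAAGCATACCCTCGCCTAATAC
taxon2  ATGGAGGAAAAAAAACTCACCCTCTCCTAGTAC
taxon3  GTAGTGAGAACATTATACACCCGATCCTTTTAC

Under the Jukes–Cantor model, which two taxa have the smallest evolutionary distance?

taxon1 and taxon2

taxon1–taxon2: 6/33 differ, p = 0.182, d = 0.208.
taxon1–taxon3: 15/33 differ, p = 0.455, d = 0.699.
taxon2–taxon3: 14/33 differ, p = 0.424, d = 0.625.
The smallest distance is between taxon1 and taxon2.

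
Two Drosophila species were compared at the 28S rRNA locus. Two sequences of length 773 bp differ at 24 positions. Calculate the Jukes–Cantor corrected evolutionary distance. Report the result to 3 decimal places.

p = 24/773 ≈ 0.031048.
d = −(3/4) ln(1 − 4p/3) = −0.75 ln(1 − 0.041397) = −0.75 ln(0.958603)
  = −0.75 × (-0.042278) = 0.031709 substitutions/site.

0.032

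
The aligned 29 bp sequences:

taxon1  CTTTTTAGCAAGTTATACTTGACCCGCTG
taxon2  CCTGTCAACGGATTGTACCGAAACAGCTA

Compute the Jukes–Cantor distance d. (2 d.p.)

The sequences differ at 14 of 29 sites, so p = 14/29 ≈ 0.482759.
d = −(3/4) ln(1 − 4p/3) = −0.75 ln(1 − 0.643679) = −0.75 ln(0.356321)
  = −0.75 × (-1.031923) = 0.773942 substitutions/site.

0.77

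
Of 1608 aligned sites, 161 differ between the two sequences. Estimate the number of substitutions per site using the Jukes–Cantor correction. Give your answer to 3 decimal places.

p = 161/1608 ≈ 0.100124.
d = −(3/4) ln(1 − 4p/3) = −0.75 ln(1 − 0.133499) = −0.75 ln(0.866501)
  = −0.75 × (-0.143292) = 0.107469 substitutions/site.

0.107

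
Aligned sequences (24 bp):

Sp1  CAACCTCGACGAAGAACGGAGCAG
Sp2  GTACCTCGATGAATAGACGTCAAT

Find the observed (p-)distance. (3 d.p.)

0.458

The sequences differ at 11 of 24 positions.
p = 11/24 = 0.458333… ≈ 0.458 (to 3 d.p.).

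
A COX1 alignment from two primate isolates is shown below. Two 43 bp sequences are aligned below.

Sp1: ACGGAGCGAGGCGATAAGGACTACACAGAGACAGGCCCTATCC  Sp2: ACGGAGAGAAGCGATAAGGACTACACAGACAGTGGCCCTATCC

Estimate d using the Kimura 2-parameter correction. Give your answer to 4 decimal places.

Of 43 sites, 1 differences are transitions and 4 are transversions, so P = 1/43 ≈ 0.023256 and Q = 4/43 ≈ 0.093023.
Under the Kimura two-parameter model, d = −½ ln(1 − 2P − Q) − ¼ ln(1 − 2Q).
1 − 2P − Q = 0.860465, giving −½ ln(0.860465) = 0.075141.
1 − 2Q = 0.813954, giving −¼ ln(0.813954) = 0.051463.
d = 0.075141 + 0.051463 = 0.126604.

0.1266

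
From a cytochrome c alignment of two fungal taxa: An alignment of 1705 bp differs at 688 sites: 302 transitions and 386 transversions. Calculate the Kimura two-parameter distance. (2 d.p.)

0.59

P = 302/1705 ≈ 0.177126 and Q = 386/1705 ≈ 0.226393.
Under the Kimura two-parameter model, d = −½ ln(1 − 2P − Q) − ¼ ln(1 − 2Q).
1 − 2P − Q = 0.419355, giving −½ ln(0.419355) = 0.434519.
1 − 2Q = 0.547214, giving −¼ ln(0.547214) = 0.150729.
d = 0.434519 + 0.150729 = 0.585248.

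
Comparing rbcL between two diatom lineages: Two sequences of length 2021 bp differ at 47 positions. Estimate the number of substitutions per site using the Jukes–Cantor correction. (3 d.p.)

p = 47/2021 ≈ 0.023256.
d = −(3/4) ln(1 − 4p/3) = −0.75 ln(1 − 0.031008) = −0.75 ln(0.968992)
  = −0.75 × (-0.031499) = 0.023624 substitutions/site.

0.024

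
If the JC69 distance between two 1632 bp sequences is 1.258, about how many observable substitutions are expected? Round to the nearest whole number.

995

Invert JC69: p = (3/4)(1 − e^(−4d/3)) = 0.75 × (1 − e^(-1.677333)) = 0.75 × (1 − 0.186872) = 0.609846.
Expected differing sites = pL ≈ 0.609846 × 1632 = 995.268672 ≈ 995.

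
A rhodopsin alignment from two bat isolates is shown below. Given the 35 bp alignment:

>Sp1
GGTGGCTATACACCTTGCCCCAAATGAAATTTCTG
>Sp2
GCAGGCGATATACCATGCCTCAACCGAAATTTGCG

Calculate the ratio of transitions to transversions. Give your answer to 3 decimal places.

0.667

Transitions are A↔G and C↔T; transversions are all other mismatches.
Transitions: 4. Transversions: 6.
R = 4/6 = 0.666666… ≈ 0.667 (to 3 d.p.).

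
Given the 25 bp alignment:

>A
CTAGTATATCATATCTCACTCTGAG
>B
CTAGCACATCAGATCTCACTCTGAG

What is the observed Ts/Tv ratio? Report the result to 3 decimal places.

Transitions are A↔G and C↔T; transversions are all other mismatches.
Transitions: 2. Transversions: 1.
R = 2/1 = 2.000.

2.000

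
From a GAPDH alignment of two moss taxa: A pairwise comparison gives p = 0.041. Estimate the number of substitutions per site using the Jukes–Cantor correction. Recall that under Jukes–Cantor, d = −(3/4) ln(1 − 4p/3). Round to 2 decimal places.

0.04

d = −(3/4) ln(1 − 4p/3) = −0.75 ln(1 − 0.054667) = −0.75 ln(0.945333)
  = −0.75 × (-0.056218) = 0.042164 substitutions/site.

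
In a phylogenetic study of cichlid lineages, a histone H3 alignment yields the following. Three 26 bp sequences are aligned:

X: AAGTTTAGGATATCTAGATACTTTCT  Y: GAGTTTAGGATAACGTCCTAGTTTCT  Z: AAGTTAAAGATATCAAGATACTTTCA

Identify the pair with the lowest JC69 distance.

X–Y: 7/26 differ, p = 0.269, d = 0.334.
X–Z: 4/26 differ, p = 0.154, d = 0.172.
Y–Z: 10/26 differ, p = 0.385, d = 0.539.
The smallest distance is between X and Z.

X and Z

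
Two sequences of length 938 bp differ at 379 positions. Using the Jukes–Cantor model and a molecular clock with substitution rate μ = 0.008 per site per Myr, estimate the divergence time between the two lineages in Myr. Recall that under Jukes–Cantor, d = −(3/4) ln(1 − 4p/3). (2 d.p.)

p = 379/938 ≈ 0.404051.
d = −(3/4) ln(1 − 4p/3) = −0.75 ln(1 − 0.538735) = −0.75 ln(0.461265)
  = −0.75 × (-0.773783) = 0.580337 substitutions/site.
Under a molecular clock d = 2μt, so t = d/(2μ) = 0.580337 / (2 × 0.008) = 36.27 Myr.

36.27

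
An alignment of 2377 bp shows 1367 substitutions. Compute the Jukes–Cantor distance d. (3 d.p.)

1.092

p = 1367/2377 ≈ 0.575095.
d = −(3/4) ln(1 − 4p/3) = −0.75 ln(1 − 0.766793) = −0.75 ln(0.233207)
  = −0.75 × (-1.455829) = 1.091872 substitutions/site.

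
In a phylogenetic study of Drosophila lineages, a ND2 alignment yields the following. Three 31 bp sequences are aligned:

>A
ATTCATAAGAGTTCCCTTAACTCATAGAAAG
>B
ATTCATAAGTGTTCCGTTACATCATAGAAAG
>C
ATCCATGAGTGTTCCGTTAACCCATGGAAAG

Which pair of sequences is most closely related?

A–B: 4/31 differ, p = 0.129, d = 0.142.
A–C: 6/31 differ, p = 0.194, d = 0.224.
B–C: 6/31 differ, p = 0.194, d = 0.224.
The smallest distance is between A and B.

A and B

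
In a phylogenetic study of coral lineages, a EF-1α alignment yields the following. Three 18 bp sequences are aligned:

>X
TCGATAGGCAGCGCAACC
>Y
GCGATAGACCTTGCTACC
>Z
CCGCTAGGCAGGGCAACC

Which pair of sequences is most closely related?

X–Y: 6/18 differ, p = 0.333, d = 0.441.
X–Z: 3/18 differ, p = 0.167, d = 0.188.
Y–Z: 7/18 differ, p = 0.389, d = 0.548.
The smallest distance is between X and Z.

X and Z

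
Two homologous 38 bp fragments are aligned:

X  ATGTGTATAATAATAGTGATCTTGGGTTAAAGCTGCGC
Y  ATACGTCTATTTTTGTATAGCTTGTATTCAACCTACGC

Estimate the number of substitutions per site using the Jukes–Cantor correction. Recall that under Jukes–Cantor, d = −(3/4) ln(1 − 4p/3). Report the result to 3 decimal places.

0.618

The sequences differ at 16 of 38 sites, so p = 16/38 ≈ 0.421053.
d = −(3/4) ln(1 − 4p/3) = −0.75 ln(1 − 0.561404) = −0.75 ln(0.438596)
  = −0.75 × (-0.824177) = 0.618133 substitutions/site.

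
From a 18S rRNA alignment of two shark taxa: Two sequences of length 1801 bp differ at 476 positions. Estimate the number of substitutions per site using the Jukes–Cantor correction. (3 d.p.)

p = 476/1801 ≈ 0.264298.
d = −(3/4) ln(1 − 4p/3) = −0.75 ln(1 − 0.352397) = −0.75 ln(0.647603)
  = −0.75 × (-0.434477) = 0.325858 substitutions/site.

0.326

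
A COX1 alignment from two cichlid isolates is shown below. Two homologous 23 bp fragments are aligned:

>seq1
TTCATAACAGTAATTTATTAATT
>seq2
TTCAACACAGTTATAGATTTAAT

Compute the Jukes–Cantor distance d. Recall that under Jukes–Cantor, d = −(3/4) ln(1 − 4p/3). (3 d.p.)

The sequences differ at 7 of 23 sites (5, 6, 12, 15, 16, 20, 22), so p = 7/23 ≈ 0.304348.
d = −(3/4) ln(1 − 4p/3) = −0.75 ln(1 − 0.405797) = −0.75 ln(0.594203)
  = −0.75 × (-0.520534) = 0.390401 substitutions/site.

0.390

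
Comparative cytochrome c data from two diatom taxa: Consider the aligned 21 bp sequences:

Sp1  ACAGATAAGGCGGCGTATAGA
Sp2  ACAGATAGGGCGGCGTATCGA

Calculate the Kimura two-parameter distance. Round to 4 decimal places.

0.1021

Of 21 sites, 1 differences are transitions and 1 are transversions, so P = 1/21 ≈ 0.047619 and Q = 1/21 ≈ 0.047619.
Under the Kimura two-parameter model, d = −½ ln(1 − 2P − Q) − ¼ ln(1 − 2Q).
1 − 2P − Q = 0.857143, giving −½ ln(0.857143) = 0.077075.
1 − 2Q = 0.904762, giving −¼ ln(0.904762) = 0.025021.
d = 0.077075 + 0.025021 = 0.102096.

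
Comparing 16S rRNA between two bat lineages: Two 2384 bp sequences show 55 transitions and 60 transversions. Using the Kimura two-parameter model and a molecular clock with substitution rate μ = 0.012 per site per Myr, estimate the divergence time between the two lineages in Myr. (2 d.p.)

P = 55/2384 ≈ 0.02307 and Q = 60/2384 ≈ 0.025168.
Under the Kimura two-parameter model, d = −½ ln(1 − 2P − Q) − ¼ ln(1 − 2Q).
1 − 2P − Q = 0.928692, giving −½ ln(0.928692) = 0.036989.
1 − 2Q = 0.949664, giving −¼ ln(0.949664) = 0.012912.
d = 0.036989 + 0.012912 = 0.049901.
Under a molecular clock d = 2μt, so t = d/(2μ) = 0.049901 / (2 × 0.012) = 2.08 Myr.

2.08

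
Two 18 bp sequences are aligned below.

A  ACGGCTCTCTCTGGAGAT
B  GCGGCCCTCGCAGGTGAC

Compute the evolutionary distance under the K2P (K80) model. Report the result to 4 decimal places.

Of 18 sites, 3 differences are transitions and 3 are transversions, so P = 3/18 ≈ 0.166667 and Q = 3/18 ≈ 0.166667.
Under the Kimura two-parameter model, d = −½ ln(1 − 2P − Q) − ¼ ln(1 − 2Q).
1 − 2P − Q = 0.499999, giving −½ ln(0.499999) = 0.346575.
1 − 2Q = 0.666666, giving −¼ ln(0.666666) = 0.101367.
d = 0.346575 + 0.101367 = 0.447942.

0.4479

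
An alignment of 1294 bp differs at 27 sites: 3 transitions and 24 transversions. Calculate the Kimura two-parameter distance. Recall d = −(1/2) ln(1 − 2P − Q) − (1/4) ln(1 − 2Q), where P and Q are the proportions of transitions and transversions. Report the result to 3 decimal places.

P = 3/1294 ≈ 0.002318 and Q = 24/1294 ≈ 0.018547.
Under the Kimura two-parameter model, d = −½ ln(1 − 2P − Q) − ¼ ln(1 − 2Q).
1 − 2P − Q = 0.976817, giving −½ ln(0.976817) = 0.011728.
1 − 2Q = 0.962906, giving −¼ ln(0.962906) = 0.009450.
d = 0.011728 + 0.009450 = 0.021178.

0.021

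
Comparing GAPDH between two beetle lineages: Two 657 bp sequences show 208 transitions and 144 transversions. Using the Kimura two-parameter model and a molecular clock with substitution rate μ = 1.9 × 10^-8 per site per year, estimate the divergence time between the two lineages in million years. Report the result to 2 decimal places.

P = 208/657 ≈ 0.316591 and Q = 144/657 ≈ 0.219178.
Under the Kimura two-parameter model, d = −½ ln(1 − 2P − Q) − ¼ ln(1 − 2Q).
1 − 2P − Q = 0.14764, giving −½ ln(0.14764) = 0.956489.
1 − 2Q = 0.561644, giving −¼ ln(0.561644) = 0.144222.
d = 0.956489 + 0.144222 = 1.100711.
Under a molecular clock d = 2μt, so t = d/(2μ) = 1.100711 / (2 × 1.9 × 10^-8) = 28.97 million years.

28.97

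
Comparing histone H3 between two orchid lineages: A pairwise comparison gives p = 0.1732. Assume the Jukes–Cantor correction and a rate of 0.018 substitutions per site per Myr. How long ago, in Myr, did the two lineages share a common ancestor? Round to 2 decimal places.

5.47

d = −(3/4) ln(1 − 4p/3) = −0.75 ln(1 − 0.230933) = −0.75 ln(0.769067)
  = −0.75 × (-0.262577) = 0.196933 substitutions/site.
Under a molecular clock d = 2μt, so t = d/(2μ) = 0.196933 / (2 × 0.018) = 5.47 Myr.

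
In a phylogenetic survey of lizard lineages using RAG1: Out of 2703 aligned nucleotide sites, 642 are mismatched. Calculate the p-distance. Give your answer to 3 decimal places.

p = 642/2703 = 0.237513… ≈ 0.238 (to 3 d.p.).

0.238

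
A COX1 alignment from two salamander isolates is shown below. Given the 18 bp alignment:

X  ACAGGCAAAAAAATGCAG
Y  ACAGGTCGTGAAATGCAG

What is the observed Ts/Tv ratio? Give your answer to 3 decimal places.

Transitions are A↔G and C↔T; transversions are all other mismatches.
Transitions: 3. Transversions: 2.
R = 3/2 = 1.500.

1.500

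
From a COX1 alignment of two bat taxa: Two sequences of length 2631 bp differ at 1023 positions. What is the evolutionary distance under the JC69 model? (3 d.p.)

0.548

p = 1023/2631 ≈ 0.388826.
d = −(3/4) ln(1 − 4p/3) = −0.75 ln(1 − 0.518435) = −0.75 ln(0.481565)
  = −0.75 × (-0.730714) = 0.548036 substitutions/site.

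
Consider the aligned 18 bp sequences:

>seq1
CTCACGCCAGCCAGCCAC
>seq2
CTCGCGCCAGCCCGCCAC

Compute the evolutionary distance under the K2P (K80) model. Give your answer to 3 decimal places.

Of 18 sites, 1 differences are transitions and 1 are transversions, so P = 1/18 ≈ 0.055556 and Q = 1/18 ≈ 0.055556.
Under the Kimura two-parameter model, d = −½ ln(1 − 2P − Q) − ¼ ln(1 − 2Q).
1 − 2P − Q = 0.833332, giving −½ ln(0.833332) = 0.091162.
1 − 2Q = 0.888888, giving −¼ ln(0.888888) = 0.029446.
d = 0.091162 + 0.029446 = 0.120608.

0.121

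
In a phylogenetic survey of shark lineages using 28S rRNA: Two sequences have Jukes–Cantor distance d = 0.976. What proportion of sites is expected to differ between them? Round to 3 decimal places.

0.546

p = (3/4)(1 − e^(−4d/3)) = 0.75 × (1 − e^(-1.301333)) = 0.75 × (1 − 0.272169) = 0.545873.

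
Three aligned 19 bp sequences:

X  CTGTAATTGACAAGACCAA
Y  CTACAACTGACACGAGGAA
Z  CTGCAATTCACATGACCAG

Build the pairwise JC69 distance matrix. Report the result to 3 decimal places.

X–Y: 6/19 sites differ → p ≈ 0.315789, d = −0.75 ln(1 − 0.421052) = 0.409907 ≈ 0.410.
X–Z: 4/19 sites differ → p ≈ 0.210526, d = −0.75 ln(1 − 0.280701) = 0.247109 ≈ 0.247.
Y–Z: 7/19 sites differ → p ≈ 0.368421, d = −0.75 ln(1 − 0.491228) = 0.506816 ≈ 0.507.

d(X,Y) = 0.410, d(X,Z) = 0.247, d(Y,Z) = 0.507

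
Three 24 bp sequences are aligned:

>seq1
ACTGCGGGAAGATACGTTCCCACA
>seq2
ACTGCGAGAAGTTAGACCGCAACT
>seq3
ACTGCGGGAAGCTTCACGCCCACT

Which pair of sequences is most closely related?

seq1–seq2: 9/24 differ, p = 0.375, d = 0.520.
seq1–seq3: 6/24 differ, p = 0.250, d = 0.304.
seq2–seq3: 7/24 differ, p = 0.292, d = 0.369.
The smallest distance is between seq1 and seq3.

seq1 and seq3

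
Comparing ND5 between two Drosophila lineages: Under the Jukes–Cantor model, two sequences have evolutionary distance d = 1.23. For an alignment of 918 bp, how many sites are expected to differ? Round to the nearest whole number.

555

Invert JC69: p = (3/4)(1 − e^(−4d/3)) = 0.75 × (1 − e^(-1.64)) = 0.75 × (1 − 0.193980) = 0.604515.
Expected differing sites = pL ≈ 0.604515 × 918 = 554.94477 ≈ 555.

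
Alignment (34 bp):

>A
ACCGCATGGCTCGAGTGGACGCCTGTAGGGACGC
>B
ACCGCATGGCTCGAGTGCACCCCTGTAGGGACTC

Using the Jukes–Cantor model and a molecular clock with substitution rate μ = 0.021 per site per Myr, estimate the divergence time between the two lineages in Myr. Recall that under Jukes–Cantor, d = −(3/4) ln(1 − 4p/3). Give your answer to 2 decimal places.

The sequences differ at 3 of 34 sites (18, 21, 33), so p = 3/34 ≈ 0.088235.
d = −(3/4) ln(1 − 4p/3) = −0.75 ln(1 − 0.117647) = −0.75 ln(0.882353)
  = −0.75 × (-0.125163) = 0.093872 substitutions/site.
Under a molecular clock d = 2μt, so t = d/(2μ) = 0.093872 / (2 × 0.021) = 2.24 Myr.

2.24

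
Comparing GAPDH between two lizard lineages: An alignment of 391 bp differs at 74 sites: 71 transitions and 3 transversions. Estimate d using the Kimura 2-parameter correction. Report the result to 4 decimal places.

P = 71/391 ≈ 0.181586 and Q = 3/391 ≈ 0.007673.
Under the Kimura two-parameter model, d = −½ ln(1 − 2P − Q) − ¼ ln(1 − 2Q).
1 − 2P − Q = 0.629155, giving −½ ln(0.629155) = 0.231689.
1 − 2Q = 0.984654, giving −¼ ln(0.984654) = 0.003866.
d = 0.231689 + 0.003866 = 0.235555.

0.2356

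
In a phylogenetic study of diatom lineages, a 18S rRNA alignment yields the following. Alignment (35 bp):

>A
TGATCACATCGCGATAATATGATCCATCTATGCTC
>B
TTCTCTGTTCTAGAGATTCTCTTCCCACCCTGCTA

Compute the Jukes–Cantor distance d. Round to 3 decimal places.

The sequences differ at 17 of 35 sites, so p = 17/35 ≈ 0.485714.
d = −(3/4) ln(1 − 4p/3) = −0.75 ln(1 − 0.647619) = −0.75 ln(0.352381)
  = −0.75 × (-1.043042) = 0.782282 substitutions/site.

0.782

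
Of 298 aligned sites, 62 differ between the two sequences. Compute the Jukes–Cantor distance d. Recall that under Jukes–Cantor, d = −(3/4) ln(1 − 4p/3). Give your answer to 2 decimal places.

0.24

p = 62/298 ≈ 0.208054.
d = −(3/4) ln(1 − 4p/3) = −0.75 ln(1 − 0.277405) = −0.75 ln(0.722595)
  = −0.75 × (-0.324906) = 0.243680 substitutions/site.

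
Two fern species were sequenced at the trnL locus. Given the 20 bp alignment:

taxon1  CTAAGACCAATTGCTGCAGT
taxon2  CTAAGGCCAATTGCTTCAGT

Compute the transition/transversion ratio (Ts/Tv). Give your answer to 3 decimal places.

Transitions are A↔G and C↔T; transversions are all other mismatches.
Transitions: 1. Transversions: 1.
R = 1/1 = 1.000.

1.000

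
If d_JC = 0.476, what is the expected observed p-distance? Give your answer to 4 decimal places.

0.3524

p = (3/4)(1 − e^(−4d/3)) = 0.75 × (1 − e^(-0.634667)) = 0.75 × (1 − 0.530112) = 0.352416.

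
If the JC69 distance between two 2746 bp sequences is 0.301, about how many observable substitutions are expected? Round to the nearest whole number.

Invert JC69: p = (3/4)(1 − e^(−4d/3)) = 0.75 × (1 − e^(-0.401333)) = 0.75 × (1 − 0.669427) = 0.247930.
Expected differing sites = pL ≈ 0.247930 × 2746 = 680.81578 ≈ 681.

681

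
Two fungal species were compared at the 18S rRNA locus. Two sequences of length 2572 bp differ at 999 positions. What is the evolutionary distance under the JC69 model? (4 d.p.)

0.5472

p = 999/2572 ≈ 0.388414.
d = −(3/4) ln(1 − 4p/3) = −0.75 ln(1 − 0.517885) = −0.75 ln(0.482115)
  = −0.75 × (-0.729573) = 0.547180 substitutions/site.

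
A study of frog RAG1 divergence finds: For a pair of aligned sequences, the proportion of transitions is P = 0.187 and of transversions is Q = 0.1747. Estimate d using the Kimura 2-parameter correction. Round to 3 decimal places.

Under the Kimura two-parameter model, d = −½ ln(1 − 2P − Q) − ¼ ln(1 − 2Q).
1 − 2P − Q = 0.4513, giving −½ ln(0.4513) = 0.397811.
1 − 2Q = 0.6506, giving −¼ ln(0.6506) = 0.107465.
d = 0.397811 + 0.107465 = 0.505276.

0.505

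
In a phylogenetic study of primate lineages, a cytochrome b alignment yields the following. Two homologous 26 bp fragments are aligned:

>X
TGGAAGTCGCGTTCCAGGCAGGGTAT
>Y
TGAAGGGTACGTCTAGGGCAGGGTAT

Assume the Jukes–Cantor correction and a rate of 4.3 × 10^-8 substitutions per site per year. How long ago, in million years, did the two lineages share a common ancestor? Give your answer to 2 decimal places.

The sequences differ at 9 of 26 sites (3, 5, 7, 8, 9, 13, 14, 15, 16), so p = 9/26 ≈ 0.346154.
d = −(3/4) ln(1 − 4p/3) = −0.75 ln(1 − 0.461539) = −0.75 ln(0.538461)
  = −0.75 × (-0.619040) = 0.464280 substitutions/site.
Under a molecular clock d = 2μt, so t = d/(2μ) = 0.464280 / (2 × 4.3 × 10^-8) = 5.40 million years.

5.40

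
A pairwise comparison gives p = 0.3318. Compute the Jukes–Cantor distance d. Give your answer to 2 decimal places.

0.44

d = −(3/4) ln(1 − 4p/3) = −0.75 ln(1 − 0.4424) = −0.75 ln(0.5576)
  = −0.75 × (-0.584113) = 0.438085 substitutions/site.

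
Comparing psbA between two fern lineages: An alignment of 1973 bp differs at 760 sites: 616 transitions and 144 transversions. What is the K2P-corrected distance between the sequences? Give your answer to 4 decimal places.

P = 616/1973 ≈ 0.312215 and Q = 144/1973 ≈ 0.072985.
Under the Kimura two-parameter model, d = −½ ln(1 − 2P − Q) − ¼ ln(1 − 2Q).
1 − 2P − Q = 0.302585, giving −½ ln(0.302585) = 0.597697.
1 − 2Q = 0.85403, giving −¼ ln(0.85403) = 0.039447.
d = 0.597697 + 0.039447 = 0.637144.

0.6371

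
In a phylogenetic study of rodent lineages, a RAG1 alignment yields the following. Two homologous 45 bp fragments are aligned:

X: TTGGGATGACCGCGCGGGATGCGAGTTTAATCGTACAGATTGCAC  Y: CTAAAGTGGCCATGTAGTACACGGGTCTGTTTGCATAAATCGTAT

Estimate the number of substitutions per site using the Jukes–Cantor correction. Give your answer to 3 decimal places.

0.931

The sequences differ at 24 of 45 sites, so p = 24/45 ≈ 0.533333.
d = −(3/4) ln(1 − 4p/3) = −0.75 ln(1 − 0.711111) = −0.75 ln(0.288889)
  = −0.75 × (-1.241713) = 0.931285 substitutions/site.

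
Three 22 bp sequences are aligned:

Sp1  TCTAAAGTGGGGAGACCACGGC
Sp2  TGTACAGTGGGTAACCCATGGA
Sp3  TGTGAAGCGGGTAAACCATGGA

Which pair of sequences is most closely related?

Sp2 and Sp3

Sp1–Sp2: 7/22 differ, p = 0.318, d = 0.414.
Sp1–Sp3: 7/22 differ, p = 0.318, d = 0.414.
Sp2–Sp3: 4/22 differ, p = 0.182, d = 0.208.
The smallest distance is between Sp2 and Sp3.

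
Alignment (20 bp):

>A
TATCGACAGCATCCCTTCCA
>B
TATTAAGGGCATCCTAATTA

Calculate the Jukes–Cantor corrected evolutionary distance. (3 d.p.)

The sequences differ at 9 of 20 sites (4, 5, 7, 8, 15, 16, 17, 18, 19), so p = 9/20 = 0.45.
d = −(3/4) ln(1 − 4p/3) = −0.75 ln(1 − 0.6) = −0.75 ln(0.4)
  = −0.75 × (-0.916291) = 0.687218 substitutions/site.

0.687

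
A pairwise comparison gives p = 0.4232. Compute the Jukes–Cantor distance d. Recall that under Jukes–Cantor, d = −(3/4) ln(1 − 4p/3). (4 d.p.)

0.6230

d = −(3/4) ln(1 − 4p/3) = −0.75 ln(1 − 0.564267) = −0.75 ln(0.435733)
  = −0.75 × (-0.830726) = 0.623045 substitutions/site.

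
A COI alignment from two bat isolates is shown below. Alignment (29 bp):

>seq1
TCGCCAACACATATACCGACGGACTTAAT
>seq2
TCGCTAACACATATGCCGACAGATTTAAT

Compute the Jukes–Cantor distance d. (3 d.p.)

0.152

The sequences differ at 4 of 29 sites (5, 15, 21, 24), so p = 4/29 ≈ 0.137931.
d = −(3/4) ln(1 − 4p/3) = −0.75 ln(1 − 0.183908) = −0.75 ln(0.816092)
  = −0.75 × (-0.203228) = 0.152421 substitutions/site.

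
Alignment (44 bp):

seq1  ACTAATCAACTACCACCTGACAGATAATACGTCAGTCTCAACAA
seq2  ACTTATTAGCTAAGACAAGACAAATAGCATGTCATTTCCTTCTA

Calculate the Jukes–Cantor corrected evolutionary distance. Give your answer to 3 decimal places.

The sequences differ at 17 of 44 sites, so p = 17/44 ≈ 0.386364.
d = −(3/4) ln(1 − 4p/3) = −0.75 ln(1 − 0.515152) = −0.75 ln(0.484848)
  = −0.75 × (-0.723920) = 0.542940 substitutions/site.

0.543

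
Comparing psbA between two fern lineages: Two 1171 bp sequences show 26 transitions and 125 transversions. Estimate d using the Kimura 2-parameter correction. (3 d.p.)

0.142

P = 26/1171 ≈ 0.022203 and Q = 125/1171 ≈ 0.106746.
Under the Kimura two-parameter model, d = −½ ln(1 − 2P − Q) − ¼ ln(1 − 2Q).
1 − 2P − Q = 0.848848, giving −½ ln(0.848848) = 0.081938.
1 − 2Q = 0.786508, giving −¼ ln(0.786508) = 0.060038.
d = 0.081938 + 0.060038 = 0.141976.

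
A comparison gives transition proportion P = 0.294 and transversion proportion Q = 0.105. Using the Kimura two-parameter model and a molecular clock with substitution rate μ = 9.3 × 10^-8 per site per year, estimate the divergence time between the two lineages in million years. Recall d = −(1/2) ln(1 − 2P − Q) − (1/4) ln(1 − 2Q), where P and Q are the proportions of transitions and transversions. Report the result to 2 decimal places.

Under the Kimura two-parameter model, d = −½ ln(1 − 2P − Q) − ¼ ln(1 − 2Q).
1 − 2P − Q = 0.307, giving −½ ln(0.307) = 0.590454.
1 − 2Q = 0.79, giving −¼ ln(0.79) = 0.058931.
d = 0.590454 + 0.058931 = 0.649385.
Under a molecular clock d = 2μt, so t = d/(2μ) = 0.649385 / (2 × 9.3 × 10^-8) = 3.49 million years.

3.49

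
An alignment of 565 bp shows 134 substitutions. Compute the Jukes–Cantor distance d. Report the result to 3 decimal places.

p = 134/565 ≈ 0.237168.
d = −(3/4) ln(1 − 4p/3) = −0.75 ln(1 − 0.316224) = −0.75 ln(0.683776)
  = −0.75 × (-0.380125) = 0.285094 substitutions/site.

0.285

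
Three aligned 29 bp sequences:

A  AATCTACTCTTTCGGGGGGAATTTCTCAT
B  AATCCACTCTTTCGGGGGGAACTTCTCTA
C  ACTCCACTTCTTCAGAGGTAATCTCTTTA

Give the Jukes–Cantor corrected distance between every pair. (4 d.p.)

A–B: 4/29 sites differ → p ≈ 0.137931, d = −0.75 ln(1 − 0.183908) = 0.152421 ≈ 0.1524.
A–C: 11/29 sites differ → p ≈ 0.37931, d = −0.75 ln(1 − 0.505747) = 0.528531 ≈ 0.5285.
B–C: 9/29 sites differ → p ≈ 0.310345, d = −0.75 ln(1 − 0.413793) = 0.400562 ≈ 0.4006.

d(A,B) = 0.1524, d(A,C) = 0.5285, d(B,C) = 0.4006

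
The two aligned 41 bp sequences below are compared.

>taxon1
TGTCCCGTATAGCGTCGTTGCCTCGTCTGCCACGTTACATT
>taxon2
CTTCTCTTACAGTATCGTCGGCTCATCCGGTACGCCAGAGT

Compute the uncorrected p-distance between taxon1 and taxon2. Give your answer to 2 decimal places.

The sequences differ at 17 of 41 positions.
p = 17/41 = 0.414634… ≈ 0.41 (to 2 d.p.).

0.41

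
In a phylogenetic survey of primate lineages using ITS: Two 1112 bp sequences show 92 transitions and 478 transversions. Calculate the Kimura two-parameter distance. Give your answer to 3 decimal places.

0.943

P = 92/1112 ≈ 0.082734 and Q = 478/1112 ≈ 0.429856.
Under the Kimura two-parameter model, d = −½ ln(1 − 2P − Q) − ¼ ln(1 − 2Q).
1 − 2P − Q = 0.404676, giving −½ ln(0.404676) = 0.452334.
1 − 2Q = 0.140288, giving −¼ ln(0.140288) = 0.491014.
d = 0.452334 + 0.491014 = 0.943348.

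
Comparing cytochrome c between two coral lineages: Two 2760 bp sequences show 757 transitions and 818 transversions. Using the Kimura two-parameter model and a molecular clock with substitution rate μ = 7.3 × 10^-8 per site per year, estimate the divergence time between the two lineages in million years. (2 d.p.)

P = 757/2760 ≈ 0.274275 and Q = 818/2760 ≈ 0.296377.
Under the Kimura two-parameter model, d = −½ ln(1 − 2P − Q) − ¼ ln(1 − 2Q).
1 − 2P − Q = 0.155073, giving −½ ln(0.155073) = 0.931930.
1 − 2Q = 0.407246, giving −¼ ln(0.407246) = 0.224584.
d = 0.931930 + 0.224584 = 1.156514.
Under a molecular clock d = 2μt, so t = d/(2μ) = 1.156514 / (2 × 7.3 × 10^-8) = 7.92 million years.

7.92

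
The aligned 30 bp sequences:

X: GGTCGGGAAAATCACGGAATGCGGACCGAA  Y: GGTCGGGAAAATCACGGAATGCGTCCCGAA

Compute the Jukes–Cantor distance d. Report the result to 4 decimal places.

0.0698

The sequences differ at 2 of 30 sites (24, 25), so p = 2/30 ≈ 0.066667.
d = −(3/4) ln(1 − 4p/3) = −0.75 ln(1 − 0.088889) = −0.75 ln(0.911111)
  = −0.75 × (-0.093091) = 0.069818 substitutions/site.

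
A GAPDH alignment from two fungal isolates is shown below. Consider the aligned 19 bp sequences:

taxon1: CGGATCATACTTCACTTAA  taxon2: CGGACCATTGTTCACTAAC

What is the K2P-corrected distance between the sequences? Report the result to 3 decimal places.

Of 19 sites, 1 differences are transitions and 4 are transversions, so P = 1/19 ≈ 0.052632 and Q = 4/19 ≈ 0.210526.
Under the Kimura two-parameter model, d = −½ ln(1 − 2P − Q) − ¼ ln(1 − 2Q).
1 − 2P − Q = 0.68421, giving −½ ln(0.68421) = 0.189745.
1 − 2Q = 0.578948, giving −¼ ln(0.578948) = 0.136636.
d = 0.189745 + 0.136636 = 0.326381.

0.326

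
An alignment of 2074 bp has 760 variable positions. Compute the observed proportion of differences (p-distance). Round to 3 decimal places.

p = 760/2074 = 0.366441… ≈ 0.366 (to 3 d.p.).

0.366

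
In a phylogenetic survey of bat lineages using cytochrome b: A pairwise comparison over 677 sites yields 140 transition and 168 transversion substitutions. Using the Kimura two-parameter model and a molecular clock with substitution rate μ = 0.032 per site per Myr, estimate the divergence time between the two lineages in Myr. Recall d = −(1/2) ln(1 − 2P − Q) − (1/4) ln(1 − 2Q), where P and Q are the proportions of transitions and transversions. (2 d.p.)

11.15

P = 140/677 ≈ 0.206795 and Q = 168/677 ≈ 0.248154.
Under the Kimura two-parameter model, d = −½ ln(1 − 2P − Q) − ¼ ln(1 − 2Q).
1 − 2P − Q = 0.338256, giving −½ ln(0.338256) = 0.541976.
1 − 2Q = 0.503692, giving −¼ ln(0.503692) = 0.171448.
d = 0.541976 + 0.171448 = 0.713424.
Under a molecular clock d = 2μt, so t = d/(2μ) = 0.713424 / (2 × 0.032) = 11.15 Myr.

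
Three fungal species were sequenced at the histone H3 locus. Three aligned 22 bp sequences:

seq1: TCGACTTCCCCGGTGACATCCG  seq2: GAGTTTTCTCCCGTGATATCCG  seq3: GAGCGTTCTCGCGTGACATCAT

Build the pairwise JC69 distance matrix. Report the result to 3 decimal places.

d(seq1,seq2) = 0.414, d(seq1,seq3) = 0.591, d(seq2,seq3) = 0.339

seq1–seq2: 7/22 sites differ → p ≈ 0.318182, d = −0.75 ln(1 − 0.424243) = 0.414052 ≈ 0.414.
seq1–seq3: 9/22 sites differ → p ≈ 0.409091, d = −0.75 ln(1 − 0.545455) = 0.591344 ≈ 0.591.
seq2–seq3: 6/22 sites differ → p ≈ 0.272727, d = −0.75 ln(1 − 0.363636) = 0.338988 ≈ 0.339.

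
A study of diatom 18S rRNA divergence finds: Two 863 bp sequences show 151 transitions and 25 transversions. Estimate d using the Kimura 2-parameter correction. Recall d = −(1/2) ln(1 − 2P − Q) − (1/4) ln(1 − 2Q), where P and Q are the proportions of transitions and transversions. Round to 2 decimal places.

0.25

P = 151/863 ≈ 0.174971 and Q = 25/863 ≈ 0.028969.
Under the Kimura two-parameter model, d = −½ ln(1 − 2P − Q) − ¼ ln(1 − 2Q).
1 − 2P − Q = 0.621089, giving −½ ln(0.621089) = 0.238140.
1 − 2Q = 0.942062, giving −¼ ln(0.942062) = 0.014921.
d = 0.238140 + 0.014921 = 0.253061.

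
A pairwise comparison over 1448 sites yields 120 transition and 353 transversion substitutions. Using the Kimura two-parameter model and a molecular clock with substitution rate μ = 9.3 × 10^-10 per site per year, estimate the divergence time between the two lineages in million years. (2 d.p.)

231.49

P = 120/1448 ≈ 0.082873 and Q = 353/1448 ≈ 0.243785.
Under the Kimura two-parameter model, d = −½ ln(1 − 2P − Q) − ¼ ln(1 − 2Q).
1 − 2P − Q = 0.590469, giving −½ ln(0.590469) = 0.263419.
1 − 2Q = 0.51243, giving −¼ ln(0.51243) = 0.167148.
d = 0.263419 + 0.167148 = 0.430567.
Under a molecular clock d = 2μt, so t = d/(2μ) = 0.430567 / (2 × 9.3 × 10^-10) = 231.49 million years.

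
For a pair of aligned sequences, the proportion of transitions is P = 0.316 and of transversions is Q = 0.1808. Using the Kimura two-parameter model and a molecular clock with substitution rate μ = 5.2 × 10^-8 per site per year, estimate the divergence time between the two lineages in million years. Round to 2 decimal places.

Under the Kimura two-parameter model, d = −½ ln(1 − 2P − Q) − ¼ ln(1 − 2Q).
1 − 2P − Q = 0.1872, giving −½ ln(0.1872) = 0.837789.
1 − 2Q = 0.6384, giving −¼ ln(0.6384) = 0.112198.
d = 0.837789 + 0.112198 = 0.949987.
Under a molecular clock d = 2μt, so t = d/(2μ) = 0.949987 / (2 × 5.2 × 10^-8) = 9.13 million years.

9.13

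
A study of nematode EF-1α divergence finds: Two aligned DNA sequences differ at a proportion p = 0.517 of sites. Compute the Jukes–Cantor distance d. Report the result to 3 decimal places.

0.877

d = −(3/4) ln(1 − 4p/3) = −0.75 ln(1 − 0.689333) = −0.75 ln(0.310667)
  = −0.75 × (-1.169034) = 0.876776 substitutions/site.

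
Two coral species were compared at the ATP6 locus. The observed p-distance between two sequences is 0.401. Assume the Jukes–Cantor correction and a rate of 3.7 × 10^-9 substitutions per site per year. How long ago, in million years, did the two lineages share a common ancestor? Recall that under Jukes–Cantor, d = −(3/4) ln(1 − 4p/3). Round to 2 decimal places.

d = −(3/4) ln(1 − 4p/3) = −0.75 ln(1 − 0.534667) = −0.75 ln(0.465333)
  = −0.75 × (-0.765002) = 0.573752 substitutions/site.
Under a molecular clock d = 2μt, so t = d/(2μ) = 0.573752 / (2 × 3.7 × 10^-9) = 77.53 million years.

77.53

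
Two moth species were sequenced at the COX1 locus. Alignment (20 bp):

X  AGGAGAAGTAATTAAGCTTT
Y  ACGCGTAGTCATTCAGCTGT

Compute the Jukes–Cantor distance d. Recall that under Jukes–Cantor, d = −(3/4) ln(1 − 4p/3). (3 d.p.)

0.383

The sequences differ at 6 of 20 sites (2, 4, 6, 10, 14, 19), so p = 6/20 = 0.3.
d = −(3/4) ln(1 − 4p/3) = −0.75 ln(1 − 0.4) = −0.75 ln(0.6)
  = −0.75 × (-0.510826) = 0.383120 substitutions/site.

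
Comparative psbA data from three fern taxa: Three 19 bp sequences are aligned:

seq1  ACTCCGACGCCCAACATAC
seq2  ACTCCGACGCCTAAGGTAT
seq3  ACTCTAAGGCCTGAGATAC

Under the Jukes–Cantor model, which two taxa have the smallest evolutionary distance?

seq1 and seq2

seq1–seq2: 4/19 differ, p = 0.211, d = 0.247.
seq1–seq3: 6/19 differ, p = 0.316, d = 0.410.
seq2–seq3: 6/19 differ, p = 0.316, d = 0.410.
The smallest distance is between seq1 and seq2.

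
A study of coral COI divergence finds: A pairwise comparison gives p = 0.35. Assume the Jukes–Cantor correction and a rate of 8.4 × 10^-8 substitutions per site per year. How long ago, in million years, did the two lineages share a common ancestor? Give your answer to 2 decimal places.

d = −(3/4) ln(1 − 4p/3) = −0.75 ln(1 − 0.466667) = −0.75 ln(0.533333)
  = −0.75 × (-0.628609) = 0.471457 substitutions/site.
Under a molecular clock d = 2μt, so t = d/(2μ) = 0.471457 / (2 × 8.4 × 10^-8) = 2.81 million years.

2.81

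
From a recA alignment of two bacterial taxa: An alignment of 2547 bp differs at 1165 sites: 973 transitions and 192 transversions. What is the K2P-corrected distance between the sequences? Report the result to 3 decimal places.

0.955

P = 973/2547 ≈ 0.382018 and Q = 192/2547 ≈ 0.075383.
Under the Kimura two-parameter model, d = −½ ln(1 − 2P − Q) − ¼ ln(1 − 2Q).
1 − 2P − Q = 0.160581, giving −½ ln(0.160581) = 0.914478.
1 − 2Q = 0.849234, giving −¼ ln(0.849234) = 0.040855.
d = 0.914478 + 0.040855 = 0.955333.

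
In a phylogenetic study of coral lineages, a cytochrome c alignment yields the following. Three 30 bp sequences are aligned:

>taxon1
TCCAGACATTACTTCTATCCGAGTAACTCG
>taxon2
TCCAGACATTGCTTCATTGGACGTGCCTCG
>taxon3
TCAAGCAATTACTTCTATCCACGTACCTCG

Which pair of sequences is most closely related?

taxon1 and taxon3

taxon1–taxon2: 9/30 differ, p = 0.300, d = 0.383.
taxon1–taxon3: 6/30 differ, p = 0.200, d = 0.233.
taxon2–taxon3: 9/30 differ, p = 0.300, d = 0.383.
The smallest distance is between taxon1 and taxon3.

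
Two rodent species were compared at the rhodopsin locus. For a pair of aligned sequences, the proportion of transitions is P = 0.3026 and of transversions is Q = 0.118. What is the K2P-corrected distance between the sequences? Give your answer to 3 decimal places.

0.710

Under the Kimura two-parameter model, d = −½ ln(1 − 2P − Q) − ¼ ln(1 − 2Q).
1 − 2P − Q = 0.2768, giving −½ ln(0.2768) = 0.642230.
1 − 2Q = 0.764, giving −¼ ln(0.764) = 0.067297.
d = 0.642230 + 0.067297 = 0.709527.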